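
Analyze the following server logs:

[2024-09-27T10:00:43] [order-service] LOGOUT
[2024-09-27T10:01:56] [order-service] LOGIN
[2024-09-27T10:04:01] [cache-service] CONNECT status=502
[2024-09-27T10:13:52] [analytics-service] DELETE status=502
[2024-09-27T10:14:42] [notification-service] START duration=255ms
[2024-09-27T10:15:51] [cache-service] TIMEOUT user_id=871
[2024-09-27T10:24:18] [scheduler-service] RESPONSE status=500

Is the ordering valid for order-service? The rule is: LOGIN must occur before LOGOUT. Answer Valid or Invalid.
Invalid

To validate ordering:

1. Required order: LOGIN → LOGOUT
2. Rule: LOGIN must occur before LOGOUT
3. Check actual order of events for order-service
4. Result: Invalid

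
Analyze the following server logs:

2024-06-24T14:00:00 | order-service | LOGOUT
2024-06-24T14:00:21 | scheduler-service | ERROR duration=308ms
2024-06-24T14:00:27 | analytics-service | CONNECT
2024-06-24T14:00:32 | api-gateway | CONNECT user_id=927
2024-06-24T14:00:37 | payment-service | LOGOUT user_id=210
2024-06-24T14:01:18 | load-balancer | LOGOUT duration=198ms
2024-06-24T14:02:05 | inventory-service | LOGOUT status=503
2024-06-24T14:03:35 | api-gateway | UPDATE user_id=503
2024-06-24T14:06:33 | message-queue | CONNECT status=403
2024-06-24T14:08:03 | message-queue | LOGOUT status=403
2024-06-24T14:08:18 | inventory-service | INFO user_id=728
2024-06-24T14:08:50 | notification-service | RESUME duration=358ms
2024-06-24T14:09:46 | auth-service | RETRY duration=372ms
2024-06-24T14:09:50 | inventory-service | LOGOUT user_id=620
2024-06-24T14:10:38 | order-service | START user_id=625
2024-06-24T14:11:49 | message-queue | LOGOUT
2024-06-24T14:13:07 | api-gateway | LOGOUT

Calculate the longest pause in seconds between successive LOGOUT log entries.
358

To find the longest gap:

1. Extract all LOGOUT events in chronological order
2. Calculate time differences between consecutive events
3. Find the maximum difference
4. Longest gap: 358 seconds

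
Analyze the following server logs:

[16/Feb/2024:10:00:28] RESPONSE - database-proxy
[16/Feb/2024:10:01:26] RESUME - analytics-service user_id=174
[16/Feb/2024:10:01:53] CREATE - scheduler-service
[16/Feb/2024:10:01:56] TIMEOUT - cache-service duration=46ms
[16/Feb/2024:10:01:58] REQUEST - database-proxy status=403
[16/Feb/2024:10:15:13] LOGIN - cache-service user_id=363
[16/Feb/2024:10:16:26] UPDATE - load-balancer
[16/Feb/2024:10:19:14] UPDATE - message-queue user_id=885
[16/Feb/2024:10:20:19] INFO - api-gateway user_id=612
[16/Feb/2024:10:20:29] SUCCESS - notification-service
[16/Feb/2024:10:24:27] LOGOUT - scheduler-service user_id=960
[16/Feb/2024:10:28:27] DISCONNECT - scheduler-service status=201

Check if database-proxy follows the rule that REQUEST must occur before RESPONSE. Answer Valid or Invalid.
Invalid

To validate ordering:

1. Required order: REQUEST → RESPONSE
2. Rule: REQUEST must occur before RESPONSE
3. Check actual order of events for database-proxy
4. Result: Invalid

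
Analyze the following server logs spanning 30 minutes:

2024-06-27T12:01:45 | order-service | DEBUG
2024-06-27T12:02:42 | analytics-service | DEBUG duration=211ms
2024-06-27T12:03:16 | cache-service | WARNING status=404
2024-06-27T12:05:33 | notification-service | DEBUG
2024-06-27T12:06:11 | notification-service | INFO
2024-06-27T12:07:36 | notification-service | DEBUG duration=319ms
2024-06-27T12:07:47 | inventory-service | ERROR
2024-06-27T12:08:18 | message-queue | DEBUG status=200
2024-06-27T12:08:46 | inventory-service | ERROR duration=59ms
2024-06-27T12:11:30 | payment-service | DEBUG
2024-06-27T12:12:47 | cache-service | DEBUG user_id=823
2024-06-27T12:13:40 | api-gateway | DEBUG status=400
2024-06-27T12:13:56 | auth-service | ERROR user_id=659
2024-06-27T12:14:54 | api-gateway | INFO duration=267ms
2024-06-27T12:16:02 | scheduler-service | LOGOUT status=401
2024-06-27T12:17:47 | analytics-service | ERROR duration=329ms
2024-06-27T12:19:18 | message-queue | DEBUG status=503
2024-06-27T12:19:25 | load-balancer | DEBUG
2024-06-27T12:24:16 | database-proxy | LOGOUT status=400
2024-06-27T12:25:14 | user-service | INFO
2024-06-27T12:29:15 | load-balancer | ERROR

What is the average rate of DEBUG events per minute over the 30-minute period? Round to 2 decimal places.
0.33

To calculate the rate:

1. Count total DEBUG events: 10
2. Total time period: 30 minutes
3. Rate = 10 / 30 = 0.33 events per minute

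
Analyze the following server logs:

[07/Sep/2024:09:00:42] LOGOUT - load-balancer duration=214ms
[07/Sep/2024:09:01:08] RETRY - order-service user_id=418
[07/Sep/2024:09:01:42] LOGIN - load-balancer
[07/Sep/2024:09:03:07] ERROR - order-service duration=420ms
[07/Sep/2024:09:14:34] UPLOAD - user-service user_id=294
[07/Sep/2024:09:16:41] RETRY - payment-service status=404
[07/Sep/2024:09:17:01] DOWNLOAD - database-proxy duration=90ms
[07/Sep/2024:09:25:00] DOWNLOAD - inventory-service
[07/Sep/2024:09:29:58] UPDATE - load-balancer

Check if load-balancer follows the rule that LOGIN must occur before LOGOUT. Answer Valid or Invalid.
Invalid

To validate ordering:

1. Required order: LOGIN → LOGOUT
2. Rule: LOGIN must occur before LOGOUT
3. Check actual order of events for load-balancer
4. Result: Invalid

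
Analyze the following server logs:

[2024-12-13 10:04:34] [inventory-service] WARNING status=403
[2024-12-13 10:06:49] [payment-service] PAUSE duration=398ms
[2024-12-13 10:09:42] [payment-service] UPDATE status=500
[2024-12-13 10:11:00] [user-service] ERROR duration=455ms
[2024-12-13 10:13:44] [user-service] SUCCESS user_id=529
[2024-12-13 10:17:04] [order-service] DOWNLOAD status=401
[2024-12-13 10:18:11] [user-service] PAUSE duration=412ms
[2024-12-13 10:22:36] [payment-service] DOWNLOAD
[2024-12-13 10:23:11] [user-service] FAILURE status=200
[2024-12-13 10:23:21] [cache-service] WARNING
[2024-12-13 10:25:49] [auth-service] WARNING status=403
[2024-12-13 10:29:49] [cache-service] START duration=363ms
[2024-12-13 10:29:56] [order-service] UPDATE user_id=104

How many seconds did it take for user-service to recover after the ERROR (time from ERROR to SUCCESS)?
164

To calculate recovery time:

1. Find ERROR event for user-service: 2024-12-13 10:11:00
2. Find next SUCCESS event for user-service: 2024-12-13 10:13:44
3. Recovery time: 2024-12-13 10:13:44 - 2024-12-13 10:11:00 = 164 seconds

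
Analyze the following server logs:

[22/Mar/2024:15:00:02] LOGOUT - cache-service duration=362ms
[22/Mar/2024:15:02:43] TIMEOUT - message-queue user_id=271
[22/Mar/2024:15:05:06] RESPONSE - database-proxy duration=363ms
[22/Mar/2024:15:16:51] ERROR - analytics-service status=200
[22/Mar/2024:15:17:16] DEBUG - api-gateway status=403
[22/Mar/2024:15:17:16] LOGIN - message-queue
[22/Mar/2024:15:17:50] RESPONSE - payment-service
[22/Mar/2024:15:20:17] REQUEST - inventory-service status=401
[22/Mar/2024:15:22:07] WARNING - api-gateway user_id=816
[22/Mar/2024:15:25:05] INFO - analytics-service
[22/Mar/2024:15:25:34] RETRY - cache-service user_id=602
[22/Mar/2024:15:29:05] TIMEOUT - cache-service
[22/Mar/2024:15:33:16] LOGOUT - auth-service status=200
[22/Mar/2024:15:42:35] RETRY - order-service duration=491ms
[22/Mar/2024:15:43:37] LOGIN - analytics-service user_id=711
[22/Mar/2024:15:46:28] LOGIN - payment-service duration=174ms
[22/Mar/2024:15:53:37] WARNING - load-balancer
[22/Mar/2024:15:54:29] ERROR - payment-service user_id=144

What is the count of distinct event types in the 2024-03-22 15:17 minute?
3

To count unique event types:

1. Filter events in the minute starting at 2024-03-22 15:17
2. Extract event types from matching entries
3. Count unique types: 3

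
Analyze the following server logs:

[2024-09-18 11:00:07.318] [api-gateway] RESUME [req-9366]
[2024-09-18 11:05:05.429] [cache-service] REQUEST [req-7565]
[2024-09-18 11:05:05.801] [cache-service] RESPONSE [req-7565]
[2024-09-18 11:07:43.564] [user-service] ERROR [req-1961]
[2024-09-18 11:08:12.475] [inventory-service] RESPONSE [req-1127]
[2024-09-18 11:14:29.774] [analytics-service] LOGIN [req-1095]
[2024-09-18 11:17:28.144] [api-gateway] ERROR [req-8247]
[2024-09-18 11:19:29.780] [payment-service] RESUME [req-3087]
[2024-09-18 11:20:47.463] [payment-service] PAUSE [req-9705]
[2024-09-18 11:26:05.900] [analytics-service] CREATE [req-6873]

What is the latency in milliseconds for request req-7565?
372

To calculate latency:

1. Find REQUEST with id req-7565: 2024-09-18 11:05:05.429
2. Find RESPONSE with id req-7565: 2024-09-18 11:05:05.801
3. Latency: 2024-09-18 11:05:05.801 - 2024-09-18 11:05:05.429 = 372ms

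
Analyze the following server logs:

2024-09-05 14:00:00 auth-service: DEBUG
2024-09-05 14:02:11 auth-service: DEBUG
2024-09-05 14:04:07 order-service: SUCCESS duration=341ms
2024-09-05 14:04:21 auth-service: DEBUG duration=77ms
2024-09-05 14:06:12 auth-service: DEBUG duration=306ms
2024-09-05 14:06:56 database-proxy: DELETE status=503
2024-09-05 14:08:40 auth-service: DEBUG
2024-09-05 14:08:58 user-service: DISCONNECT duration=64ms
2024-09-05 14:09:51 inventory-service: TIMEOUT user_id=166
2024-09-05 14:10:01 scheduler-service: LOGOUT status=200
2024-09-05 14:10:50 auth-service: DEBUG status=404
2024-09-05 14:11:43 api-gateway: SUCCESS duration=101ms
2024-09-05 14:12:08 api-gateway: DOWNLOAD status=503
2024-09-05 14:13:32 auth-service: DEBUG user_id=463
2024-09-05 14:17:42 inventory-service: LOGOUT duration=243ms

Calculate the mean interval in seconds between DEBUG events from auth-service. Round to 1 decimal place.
135.3

To calculate average interval:

1. Find all DEBUG events for auth-service in order
2. Calculate time gaps between consecutive events
3. Compute mean of gaps: 812 / 6 = 135.3 seconds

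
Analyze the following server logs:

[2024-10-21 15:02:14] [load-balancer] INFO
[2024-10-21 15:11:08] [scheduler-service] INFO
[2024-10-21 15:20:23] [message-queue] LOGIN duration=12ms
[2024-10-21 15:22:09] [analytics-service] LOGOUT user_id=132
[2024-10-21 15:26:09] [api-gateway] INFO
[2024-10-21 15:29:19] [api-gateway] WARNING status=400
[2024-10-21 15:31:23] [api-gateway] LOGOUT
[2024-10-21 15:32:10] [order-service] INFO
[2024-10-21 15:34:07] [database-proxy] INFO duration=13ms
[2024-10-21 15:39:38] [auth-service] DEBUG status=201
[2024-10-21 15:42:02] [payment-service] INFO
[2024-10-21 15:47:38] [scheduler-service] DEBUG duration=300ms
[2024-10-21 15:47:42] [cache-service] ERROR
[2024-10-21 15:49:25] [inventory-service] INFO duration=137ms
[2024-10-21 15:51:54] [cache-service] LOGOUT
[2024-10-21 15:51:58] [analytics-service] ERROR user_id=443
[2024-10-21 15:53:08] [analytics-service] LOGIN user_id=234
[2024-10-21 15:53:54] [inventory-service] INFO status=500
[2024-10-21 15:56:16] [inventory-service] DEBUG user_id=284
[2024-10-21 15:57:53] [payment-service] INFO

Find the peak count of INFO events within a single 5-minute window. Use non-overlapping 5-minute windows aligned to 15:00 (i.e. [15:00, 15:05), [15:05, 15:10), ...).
2

To find the burst window:

1. Divide the log period into non-overlapping 5-minute windows starting at 15:00
2. Count INFO events in each window
3. Find the window with maximum count
4. Maximum events in a window: 2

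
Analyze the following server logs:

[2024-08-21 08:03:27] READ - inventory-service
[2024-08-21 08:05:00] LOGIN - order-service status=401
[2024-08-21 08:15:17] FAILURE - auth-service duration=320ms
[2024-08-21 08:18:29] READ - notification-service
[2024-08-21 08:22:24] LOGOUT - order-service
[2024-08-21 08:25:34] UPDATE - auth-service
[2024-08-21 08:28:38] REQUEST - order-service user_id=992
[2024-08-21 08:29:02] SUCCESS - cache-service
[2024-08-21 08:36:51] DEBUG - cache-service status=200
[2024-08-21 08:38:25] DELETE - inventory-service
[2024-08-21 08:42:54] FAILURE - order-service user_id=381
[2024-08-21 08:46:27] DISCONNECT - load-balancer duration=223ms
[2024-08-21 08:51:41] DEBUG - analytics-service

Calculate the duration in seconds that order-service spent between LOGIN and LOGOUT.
1044

To calculate state duration:

1. Find LOGIN event for order-service: 2024-08-21 08:05:00
2. Find LOGOUT event for order-service: 2024-08-21 08:22:24
3. Calculate duration: 2024-08-21 08:22:24 - 2024-08-21 08:05:00 = 1044 seconds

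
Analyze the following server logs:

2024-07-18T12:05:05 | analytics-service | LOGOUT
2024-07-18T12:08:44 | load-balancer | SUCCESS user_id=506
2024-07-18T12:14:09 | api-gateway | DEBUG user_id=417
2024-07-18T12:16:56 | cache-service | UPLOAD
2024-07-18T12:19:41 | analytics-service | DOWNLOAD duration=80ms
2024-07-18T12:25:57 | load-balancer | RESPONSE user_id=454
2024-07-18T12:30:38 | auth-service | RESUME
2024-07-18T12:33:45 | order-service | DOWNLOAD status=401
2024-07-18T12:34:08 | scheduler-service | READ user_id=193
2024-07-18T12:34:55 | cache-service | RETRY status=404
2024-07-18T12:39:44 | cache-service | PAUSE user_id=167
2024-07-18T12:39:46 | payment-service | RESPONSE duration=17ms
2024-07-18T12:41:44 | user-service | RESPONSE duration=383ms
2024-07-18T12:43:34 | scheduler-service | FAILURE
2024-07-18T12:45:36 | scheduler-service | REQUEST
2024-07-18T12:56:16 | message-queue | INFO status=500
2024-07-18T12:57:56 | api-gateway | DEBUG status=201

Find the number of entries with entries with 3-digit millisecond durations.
1

To find matching entries:

1. Pattern to match: entries with 3-digit millisecond durations
2. Scan each log entry for the pattern
3. Count matches: 1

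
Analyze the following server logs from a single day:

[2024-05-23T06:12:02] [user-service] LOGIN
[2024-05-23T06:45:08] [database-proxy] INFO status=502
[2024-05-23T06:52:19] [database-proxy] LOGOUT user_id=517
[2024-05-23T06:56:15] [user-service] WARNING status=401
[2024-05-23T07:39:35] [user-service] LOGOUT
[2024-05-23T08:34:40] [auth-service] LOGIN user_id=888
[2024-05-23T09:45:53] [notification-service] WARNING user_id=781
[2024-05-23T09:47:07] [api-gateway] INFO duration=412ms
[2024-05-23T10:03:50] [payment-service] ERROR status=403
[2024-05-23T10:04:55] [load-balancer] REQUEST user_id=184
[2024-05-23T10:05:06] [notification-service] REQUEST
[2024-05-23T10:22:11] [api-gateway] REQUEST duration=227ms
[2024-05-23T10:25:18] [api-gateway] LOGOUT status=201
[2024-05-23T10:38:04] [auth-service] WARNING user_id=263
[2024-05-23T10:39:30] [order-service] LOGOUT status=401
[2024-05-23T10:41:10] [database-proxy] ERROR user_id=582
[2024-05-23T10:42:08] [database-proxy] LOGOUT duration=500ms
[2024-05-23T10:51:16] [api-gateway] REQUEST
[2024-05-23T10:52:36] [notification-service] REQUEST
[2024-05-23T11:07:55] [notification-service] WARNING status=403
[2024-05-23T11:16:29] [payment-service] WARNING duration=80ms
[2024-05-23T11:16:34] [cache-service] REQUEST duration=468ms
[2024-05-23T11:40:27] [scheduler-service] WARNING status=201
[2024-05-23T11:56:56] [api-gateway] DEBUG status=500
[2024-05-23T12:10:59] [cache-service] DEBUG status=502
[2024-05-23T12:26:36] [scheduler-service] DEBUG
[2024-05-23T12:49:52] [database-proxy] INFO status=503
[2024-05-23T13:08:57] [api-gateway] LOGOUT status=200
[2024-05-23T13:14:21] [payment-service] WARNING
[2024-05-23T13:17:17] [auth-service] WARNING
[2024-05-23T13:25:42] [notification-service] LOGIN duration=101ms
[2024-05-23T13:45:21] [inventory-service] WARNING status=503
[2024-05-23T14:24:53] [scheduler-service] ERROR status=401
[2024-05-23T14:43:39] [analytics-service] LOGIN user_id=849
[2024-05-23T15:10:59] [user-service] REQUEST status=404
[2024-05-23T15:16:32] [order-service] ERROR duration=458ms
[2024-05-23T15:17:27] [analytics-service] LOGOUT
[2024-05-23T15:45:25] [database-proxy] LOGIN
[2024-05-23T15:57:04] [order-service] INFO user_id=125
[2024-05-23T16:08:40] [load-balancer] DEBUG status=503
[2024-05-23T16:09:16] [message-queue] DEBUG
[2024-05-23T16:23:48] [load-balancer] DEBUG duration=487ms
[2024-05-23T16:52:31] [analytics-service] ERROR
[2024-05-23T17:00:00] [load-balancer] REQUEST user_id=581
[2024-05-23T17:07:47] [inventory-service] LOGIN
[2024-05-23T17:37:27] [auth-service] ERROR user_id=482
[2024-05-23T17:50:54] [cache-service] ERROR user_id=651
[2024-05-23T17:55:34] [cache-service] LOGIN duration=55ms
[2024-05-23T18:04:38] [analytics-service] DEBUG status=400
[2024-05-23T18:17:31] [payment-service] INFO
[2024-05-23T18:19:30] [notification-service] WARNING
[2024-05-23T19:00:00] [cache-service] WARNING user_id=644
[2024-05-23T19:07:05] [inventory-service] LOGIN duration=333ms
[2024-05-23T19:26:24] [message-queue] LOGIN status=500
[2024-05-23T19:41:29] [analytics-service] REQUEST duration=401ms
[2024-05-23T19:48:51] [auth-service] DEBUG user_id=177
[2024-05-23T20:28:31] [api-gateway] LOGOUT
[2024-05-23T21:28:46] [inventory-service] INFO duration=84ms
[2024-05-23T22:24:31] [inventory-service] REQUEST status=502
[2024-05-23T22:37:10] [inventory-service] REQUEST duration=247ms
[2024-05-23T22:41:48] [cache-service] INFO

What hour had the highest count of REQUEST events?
10

To find the peak hour:

1. Group all REQUEST events by hour
2. Count events in each hour
3. Find hour with maximum count
4. Peak hour: 10 (with 5 events)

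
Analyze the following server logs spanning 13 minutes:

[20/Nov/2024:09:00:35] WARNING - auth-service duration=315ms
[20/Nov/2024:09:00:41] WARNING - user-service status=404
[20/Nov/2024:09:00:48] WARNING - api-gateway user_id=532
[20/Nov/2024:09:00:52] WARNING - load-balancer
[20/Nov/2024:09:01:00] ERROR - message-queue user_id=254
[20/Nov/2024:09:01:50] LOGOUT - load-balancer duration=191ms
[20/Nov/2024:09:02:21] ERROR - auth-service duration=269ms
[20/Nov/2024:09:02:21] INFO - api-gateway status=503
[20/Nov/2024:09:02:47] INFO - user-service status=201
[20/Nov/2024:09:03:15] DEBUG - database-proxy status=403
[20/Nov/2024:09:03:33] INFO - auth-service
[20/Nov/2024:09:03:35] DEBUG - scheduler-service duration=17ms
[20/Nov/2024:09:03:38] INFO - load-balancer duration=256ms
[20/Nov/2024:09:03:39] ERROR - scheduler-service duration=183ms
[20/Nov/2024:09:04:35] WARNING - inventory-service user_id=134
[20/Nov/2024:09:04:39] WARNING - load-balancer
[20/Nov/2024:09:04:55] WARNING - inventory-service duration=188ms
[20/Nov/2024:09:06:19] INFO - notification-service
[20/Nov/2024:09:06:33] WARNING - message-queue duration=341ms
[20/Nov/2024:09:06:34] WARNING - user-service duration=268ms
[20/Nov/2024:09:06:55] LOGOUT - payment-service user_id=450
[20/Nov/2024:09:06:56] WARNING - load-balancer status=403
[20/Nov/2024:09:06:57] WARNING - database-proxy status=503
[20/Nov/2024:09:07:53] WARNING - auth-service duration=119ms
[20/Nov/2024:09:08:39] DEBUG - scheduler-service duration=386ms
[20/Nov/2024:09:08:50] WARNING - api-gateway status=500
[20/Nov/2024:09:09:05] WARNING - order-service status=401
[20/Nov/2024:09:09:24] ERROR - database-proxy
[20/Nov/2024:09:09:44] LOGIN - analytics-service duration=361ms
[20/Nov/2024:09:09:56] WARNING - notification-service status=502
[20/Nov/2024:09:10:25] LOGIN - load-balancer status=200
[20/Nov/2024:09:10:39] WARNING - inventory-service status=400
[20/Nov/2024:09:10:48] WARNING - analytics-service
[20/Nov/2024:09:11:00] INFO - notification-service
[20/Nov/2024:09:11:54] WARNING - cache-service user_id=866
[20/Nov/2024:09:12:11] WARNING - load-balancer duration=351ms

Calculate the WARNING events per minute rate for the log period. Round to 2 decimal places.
1.46

To calculate the rate:

1. Count total WARNING events: 19
2. Total time period: 13 minutes
3. Rate = 19 / 13 = 1.46 events per minute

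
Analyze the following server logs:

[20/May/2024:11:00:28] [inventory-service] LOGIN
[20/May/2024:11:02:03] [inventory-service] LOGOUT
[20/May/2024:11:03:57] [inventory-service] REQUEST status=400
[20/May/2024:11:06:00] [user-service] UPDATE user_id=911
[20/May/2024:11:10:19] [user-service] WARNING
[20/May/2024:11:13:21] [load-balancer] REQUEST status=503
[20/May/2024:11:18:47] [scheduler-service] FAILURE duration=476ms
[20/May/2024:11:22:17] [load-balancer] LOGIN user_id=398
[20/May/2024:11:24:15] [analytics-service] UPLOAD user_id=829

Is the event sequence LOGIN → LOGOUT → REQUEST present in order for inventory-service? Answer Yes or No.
Yes

To verify sequence order:

1. Find all events in sequence LOGIN → LOGOUT → REQUEST for inventory-service
2. Extract their timestamps
3. Check if timestamps are in ascending order
4. Result: Yes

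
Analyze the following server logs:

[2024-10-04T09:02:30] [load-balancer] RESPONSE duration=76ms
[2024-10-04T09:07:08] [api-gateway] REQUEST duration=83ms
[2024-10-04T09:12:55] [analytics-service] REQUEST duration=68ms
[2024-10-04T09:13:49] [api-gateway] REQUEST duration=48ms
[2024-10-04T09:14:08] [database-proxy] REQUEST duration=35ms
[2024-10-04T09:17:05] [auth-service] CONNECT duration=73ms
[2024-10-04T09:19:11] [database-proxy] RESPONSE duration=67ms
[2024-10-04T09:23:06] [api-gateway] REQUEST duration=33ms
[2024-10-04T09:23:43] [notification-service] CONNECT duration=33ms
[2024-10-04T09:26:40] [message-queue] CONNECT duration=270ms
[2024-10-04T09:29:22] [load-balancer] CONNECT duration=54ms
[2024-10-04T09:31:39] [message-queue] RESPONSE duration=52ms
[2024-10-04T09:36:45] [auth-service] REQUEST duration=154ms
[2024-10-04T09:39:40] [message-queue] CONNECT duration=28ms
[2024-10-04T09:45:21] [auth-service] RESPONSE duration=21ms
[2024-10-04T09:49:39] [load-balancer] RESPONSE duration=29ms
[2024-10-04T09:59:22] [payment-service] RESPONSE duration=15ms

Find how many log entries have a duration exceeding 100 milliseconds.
2

To count timeouts:

1. Threshold: 100ms
2. Extract duration from each log entry
3. Count entries where duration > 100
4. Timeout count: 2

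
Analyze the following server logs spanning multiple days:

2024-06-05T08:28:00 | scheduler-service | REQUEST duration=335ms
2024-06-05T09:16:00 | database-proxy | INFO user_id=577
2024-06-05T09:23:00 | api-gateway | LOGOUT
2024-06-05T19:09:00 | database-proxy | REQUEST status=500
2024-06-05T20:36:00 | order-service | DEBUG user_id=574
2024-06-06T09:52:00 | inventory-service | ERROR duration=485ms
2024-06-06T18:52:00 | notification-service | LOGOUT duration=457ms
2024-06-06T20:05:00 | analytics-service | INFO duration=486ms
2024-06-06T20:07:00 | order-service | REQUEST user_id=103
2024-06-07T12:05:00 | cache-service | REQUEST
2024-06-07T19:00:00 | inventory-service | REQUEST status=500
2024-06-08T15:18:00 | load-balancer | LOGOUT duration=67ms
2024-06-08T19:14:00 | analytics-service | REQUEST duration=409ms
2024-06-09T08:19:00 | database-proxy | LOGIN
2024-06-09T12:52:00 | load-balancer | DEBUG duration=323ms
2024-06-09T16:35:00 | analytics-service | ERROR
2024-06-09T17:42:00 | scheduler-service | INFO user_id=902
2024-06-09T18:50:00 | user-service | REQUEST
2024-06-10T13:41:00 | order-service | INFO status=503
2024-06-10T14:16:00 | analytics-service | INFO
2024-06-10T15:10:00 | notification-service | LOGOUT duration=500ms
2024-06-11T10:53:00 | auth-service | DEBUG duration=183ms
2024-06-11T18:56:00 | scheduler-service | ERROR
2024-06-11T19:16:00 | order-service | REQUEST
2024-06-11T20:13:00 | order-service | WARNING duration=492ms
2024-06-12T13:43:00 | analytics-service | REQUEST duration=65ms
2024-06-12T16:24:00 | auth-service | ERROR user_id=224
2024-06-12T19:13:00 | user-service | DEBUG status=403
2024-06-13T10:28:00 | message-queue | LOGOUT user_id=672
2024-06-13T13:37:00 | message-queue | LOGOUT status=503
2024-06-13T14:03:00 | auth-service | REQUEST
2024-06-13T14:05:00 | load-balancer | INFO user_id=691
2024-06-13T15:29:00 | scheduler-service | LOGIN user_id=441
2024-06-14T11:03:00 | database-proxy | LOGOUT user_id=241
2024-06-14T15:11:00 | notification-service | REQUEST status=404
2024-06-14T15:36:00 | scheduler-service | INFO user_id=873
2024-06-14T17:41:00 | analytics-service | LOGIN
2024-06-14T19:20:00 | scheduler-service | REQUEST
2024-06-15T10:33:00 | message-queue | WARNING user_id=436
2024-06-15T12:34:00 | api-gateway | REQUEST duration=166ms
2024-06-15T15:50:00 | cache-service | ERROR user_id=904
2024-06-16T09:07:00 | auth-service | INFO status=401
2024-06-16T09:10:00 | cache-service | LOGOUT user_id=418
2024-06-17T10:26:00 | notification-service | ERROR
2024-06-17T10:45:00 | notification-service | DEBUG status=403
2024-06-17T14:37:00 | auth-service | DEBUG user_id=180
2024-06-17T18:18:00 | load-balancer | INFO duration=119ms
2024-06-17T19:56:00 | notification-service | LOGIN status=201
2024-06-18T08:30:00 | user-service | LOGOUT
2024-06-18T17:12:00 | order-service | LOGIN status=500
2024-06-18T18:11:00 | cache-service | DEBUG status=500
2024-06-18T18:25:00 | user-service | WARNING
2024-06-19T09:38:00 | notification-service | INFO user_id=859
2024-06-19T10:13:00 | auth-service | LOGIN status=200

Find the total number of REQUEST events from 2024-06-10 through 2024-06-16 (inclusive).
6

To filter by date range:

1. Date range: 2024-06-10 through 2024-06-16, both dates inclusive
2. Filter for REQUEST events whose date falls in this range
3. Count matching events: 6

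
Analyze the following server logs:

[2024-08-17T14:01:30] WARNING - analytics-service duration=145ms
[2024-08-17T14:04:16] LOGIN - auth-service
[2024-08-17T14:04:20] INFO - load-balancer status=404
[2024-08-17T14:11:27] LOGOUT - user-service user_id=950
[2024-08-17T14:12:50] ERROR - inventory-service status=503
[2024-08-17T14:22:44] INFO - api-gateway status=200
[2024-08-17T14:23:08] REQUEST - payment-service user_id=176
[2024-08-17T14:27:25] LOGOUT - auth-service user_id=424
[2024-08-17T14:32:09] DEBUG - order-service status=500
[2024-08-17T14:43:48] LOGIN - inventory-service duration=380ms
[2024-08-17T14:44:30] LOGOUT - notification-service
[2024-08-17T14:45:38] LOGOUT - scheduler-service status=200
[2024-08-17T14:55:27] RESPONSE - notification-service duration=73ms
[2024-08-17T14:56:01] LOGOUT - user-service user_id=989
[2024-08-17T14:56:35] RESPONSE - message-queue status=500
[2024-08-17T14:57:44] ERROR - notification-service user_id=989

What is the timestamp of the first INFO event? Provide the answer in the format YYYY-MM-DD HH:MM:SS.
2024-08-17 14:04:20

To find the first event:

1. Filter for all INFO events
2. Sort by timestamp
3. Select the first one
4. Timestamp: 2024-08-17 14:04:20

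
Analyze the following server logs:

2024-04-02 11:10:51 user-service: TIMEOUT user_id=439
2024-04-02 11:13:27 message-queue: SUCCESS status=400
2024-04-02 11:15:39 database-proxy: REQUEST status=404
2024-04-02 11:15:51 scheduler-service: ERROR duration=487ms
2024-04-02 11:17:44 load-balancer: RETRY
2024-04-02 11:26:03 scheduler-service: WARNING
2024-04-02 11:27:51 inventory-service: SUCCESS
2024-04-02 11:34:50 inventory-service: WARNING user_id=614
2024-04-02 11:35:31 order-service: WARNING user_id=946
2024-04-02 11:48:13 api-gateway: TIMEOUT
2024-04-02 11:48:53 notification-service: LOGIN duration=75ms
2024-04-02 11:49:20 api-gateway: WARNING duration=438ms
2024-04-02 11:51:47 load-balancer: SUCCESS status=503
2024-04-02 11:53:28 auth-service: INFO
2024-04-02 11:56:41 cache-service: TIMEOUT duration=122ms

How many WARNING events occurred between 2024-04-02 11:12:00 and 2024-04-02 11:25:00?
0

To count events in the time window:

1. Window boundaries: 2024-04-02 11:12:00 to 2024-04-02 11:25:00
2. Filter for WARNING events within this window
3. Count matching events: 0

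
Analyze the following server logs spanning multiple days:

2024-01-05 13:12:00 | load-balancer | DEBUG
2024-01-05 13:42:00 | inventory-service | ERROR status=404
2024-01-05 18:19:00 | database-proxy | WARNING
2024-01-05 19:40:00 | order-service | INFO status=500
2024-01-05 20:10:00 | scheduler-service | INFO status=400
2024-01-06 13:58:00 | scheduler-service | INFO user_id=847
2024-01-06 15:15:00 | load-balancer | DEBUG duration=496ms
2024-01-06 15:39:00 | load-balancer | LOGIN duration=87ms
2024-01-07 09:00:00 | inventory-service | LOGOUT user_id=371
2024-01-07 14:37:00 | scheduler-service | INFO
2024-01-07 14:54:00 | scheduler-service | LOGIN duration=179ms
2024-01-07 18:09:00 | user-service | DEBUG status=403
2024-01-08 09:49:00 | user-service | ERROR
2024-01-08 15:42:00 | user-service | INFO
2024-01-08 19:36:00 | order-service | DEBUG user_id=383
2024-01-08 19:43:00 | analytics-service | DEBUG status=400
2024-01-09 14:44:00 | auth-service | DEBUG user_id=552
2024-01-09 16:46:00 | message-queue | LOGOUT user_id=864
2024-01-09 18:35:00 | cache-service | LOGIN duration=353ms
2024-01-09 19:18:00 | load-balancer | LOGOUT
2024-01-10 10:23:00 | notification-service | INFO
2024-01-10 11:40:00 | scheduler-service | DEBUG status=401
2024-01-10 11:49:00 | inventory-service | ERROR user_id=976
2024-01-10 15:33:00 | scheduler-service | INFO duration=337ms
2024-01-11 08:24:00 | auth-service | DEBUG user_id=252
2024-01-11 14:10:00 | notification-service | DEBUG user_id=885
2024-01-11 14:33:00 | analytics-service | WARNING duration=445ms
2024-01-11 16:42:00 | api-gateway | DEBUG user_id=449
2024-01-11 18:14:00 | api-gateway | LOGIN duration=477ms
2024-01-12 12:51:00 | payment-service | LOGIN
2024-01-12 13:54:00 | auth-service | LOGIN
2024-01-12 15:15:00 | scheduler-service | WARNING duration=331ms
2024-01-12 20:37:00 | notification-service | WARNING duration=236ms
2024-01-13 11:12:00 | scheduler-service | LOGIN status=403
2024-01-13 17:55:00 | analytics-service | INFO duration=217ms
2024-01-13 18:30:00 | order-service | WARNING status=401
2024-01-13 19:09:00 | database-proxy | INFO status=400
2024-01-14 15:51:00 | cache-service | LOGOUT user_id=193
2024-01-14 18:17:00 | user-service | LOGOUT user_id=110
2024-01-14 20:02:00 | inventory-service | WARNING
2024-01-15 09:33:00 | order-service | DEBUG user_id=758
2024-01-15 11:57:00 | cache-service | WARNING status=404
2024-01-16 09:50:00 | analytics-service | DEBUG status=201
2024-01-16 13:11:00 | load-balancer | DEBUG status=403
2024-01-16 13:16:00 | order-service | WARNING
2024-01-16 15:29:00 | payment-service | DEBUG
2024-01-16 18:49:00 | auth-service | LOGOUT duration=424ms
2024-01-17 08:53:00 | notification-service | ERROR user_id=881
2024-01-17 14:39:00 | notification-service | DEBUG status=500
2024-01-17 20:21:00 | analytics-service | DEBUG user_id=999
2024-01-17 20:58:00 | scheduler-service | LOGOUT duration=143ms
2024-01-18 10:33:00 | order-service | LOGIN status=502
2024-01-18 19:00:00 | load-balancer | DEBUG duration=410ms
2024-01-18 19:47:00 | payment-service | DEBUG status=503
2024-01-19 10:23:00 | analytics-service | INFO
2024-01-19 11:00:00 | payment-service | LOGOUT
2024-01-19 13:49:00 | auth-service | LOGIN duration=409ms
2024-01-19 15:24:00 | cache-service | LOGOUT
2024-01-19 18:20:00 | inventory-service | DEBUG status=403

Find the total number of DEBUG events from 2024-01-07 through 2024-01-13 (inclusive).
8

To filter by date range:

1. Date range: 2024-01-07 through 2024-01-13, both dates inclusive
2. Filter for DEBUG events whose date falls in this range
3. Count matching events: 8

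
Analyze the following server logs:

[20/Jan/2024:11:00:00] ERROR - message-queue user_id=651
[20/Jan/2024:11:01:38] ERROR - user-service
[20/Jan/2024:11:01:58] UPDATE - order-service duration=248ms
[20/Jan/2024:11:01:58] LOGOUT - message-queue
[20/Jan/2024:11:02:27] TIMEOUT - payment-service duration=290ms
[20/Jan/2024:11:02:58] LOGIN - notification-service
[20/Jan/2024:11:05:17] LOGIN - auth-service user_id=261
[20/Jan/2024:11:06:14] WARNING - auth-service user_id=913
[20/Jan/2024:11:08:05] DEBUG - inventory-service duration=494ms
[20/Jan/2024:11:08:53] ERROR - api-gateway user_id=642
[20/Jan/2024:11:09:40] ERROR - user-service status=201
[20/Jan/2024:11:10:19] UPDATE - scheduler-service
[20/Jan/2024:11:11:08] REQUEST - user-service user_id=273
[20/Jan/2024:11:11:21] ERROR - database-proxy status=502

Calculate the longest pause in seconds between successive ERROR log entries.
435

To find the longest gap:

1. Extract all ERROR events in chronological order
2. Calculate time differences between consecutive events
3. Find the maximum difference
4. Longest gap: 435 seconds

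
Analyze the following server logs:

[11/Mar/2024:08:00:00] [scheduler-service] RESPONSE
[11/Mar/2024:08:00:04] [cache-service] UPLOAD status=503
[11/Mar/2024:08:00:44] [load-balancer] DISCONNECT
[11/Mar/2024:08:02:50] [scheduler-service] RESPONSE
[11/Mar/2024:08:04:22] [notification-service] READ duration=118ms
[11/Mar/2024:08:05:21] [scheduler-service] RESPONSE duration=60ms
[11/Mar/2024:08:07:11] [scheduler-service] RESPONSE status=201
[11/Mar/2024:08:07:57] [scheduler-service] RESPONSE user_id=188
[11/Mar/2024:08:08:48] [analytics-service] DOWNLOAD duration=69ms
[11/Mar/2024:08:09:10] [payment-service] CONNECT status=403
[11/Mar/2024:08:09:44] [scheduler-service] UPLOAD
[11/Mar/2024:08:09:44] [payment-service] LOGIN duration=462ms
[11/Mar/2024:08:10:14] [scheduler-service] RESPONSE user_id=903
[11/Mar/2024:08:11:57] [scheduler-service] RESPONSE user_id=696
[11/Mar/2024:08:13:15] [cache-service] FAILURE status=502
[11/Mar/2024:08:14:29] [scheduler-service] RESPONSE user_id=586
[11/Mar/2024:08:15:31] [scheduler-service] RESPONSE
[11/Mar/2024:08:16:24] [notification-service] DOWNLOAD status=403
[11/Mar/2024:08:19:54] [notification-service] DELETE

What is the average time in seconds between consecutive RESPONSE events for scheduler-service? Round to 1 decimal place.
116.4

To calculate average interval:

1. Find all RESPONSE events for scheduler-service in order
2. Calculate time gaps between consecutive events
3. Compute mean of gaps: 931 / 8 = 116.4 seconds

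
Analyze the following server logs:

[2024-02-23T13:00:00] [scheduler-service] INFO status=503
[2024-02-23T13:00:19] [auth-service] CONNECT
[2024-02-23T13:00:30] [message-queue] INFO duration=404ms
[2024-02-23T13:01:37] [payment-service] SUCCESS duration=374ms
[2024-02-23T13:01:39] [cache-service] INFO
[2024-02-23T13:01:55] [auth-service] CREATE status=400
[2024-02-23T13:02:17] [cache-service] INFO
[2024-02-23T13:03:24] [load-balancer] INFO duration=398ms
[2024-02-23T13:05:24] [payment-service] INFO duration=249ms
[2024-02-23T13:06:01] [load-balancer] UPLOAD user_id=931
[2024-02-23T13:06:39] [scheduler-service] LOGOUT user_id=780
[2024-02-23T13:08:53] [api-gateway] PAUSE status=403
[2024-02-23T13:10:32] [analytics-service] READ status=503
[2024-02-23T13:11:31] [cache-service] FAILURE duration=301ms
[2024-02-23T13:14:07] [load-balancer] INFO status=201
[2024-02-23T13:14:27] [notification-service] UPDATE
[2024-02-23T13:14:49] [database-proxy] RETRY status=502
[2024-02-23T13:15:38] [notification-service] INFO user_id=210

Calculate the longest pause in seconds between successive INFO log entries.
523

To find the longest gap:

1. Extract all INFO events in chronological order
2. Calculate time differences between consecutive events
3. Find the maximum difference
4. Longest gap: 523 seconds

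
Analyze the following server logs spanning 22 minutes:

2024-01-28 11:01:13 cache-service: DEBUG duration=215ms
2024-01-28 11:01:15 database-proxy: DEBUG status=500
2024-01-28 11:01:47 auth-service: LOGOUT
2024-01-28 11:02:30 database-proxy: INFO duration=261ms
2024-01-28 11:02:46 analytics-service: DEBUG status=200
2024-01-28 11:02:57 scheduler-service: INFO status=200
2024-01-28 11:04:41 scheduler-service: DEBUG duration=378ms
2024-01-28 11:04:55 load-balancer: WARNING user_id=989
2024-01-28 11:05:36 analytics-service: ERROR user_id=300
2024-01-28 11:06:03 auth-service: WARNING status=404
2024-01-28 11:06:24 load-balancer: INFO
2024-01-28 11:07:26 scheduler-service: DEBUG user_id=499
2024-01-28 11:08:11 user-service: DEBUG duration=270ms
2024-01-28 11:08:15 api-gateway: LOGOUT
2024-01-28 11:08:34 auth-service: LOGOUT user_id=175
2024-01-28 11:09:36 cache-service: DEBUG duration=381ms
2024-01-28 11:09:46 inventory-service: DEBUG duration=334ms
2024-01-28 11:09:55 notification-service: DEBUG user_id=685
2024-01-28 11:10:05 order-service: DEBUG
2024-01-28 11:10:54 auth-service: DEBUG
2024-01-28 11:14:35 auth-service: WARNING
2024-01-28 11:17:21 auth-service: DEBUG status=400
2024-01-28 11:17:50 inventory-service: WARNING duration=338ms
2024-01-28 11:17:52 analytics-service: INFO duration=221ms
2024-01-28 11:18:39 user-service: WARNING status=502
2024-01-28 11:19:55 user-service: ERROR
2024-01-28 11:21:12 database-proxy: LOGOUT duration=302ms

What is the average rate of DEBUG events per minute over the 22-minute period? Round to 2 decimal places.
0.55

To calculate the rate:

1. Count total DEBUG events: 12
2. Total time period: 22 minutes
3. Rate = 12 / 22 = 0.55 events per minute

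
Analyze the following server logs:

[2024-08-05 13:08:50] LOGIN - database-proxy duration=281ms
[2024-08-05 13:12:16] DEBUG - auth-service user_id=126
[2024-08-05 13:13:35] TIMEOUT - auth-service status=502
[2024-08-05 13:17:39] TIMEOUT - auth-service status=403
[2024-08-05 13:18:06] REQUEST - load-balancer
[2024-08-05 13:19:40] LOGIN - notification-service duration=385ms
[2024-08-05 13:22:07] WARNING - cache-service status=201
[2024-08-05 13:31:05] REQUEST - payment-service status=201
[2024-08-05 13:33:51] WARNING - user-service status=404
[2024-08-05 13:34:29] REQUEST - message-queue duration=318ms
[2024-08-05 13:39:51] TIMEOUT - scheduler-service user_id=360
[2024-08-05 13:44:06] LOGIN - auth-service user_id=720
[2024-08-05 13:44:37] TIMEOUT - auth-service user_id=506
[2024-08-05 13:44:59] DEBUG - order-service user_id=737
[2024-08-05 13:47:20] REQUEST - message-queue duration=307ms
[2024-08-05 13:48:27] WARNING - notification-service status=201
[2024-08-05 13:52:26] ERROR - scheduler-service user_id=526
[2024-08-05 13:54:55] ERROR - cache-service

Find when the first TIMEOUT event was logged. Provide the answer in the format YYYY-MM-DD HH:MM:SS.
2024-08-05 13:13:35

To find the first event:

1. Filter for all TIMEOUT events
2. Sort by timestamp
3. Select the first one
4. Timestamp: 2024-08-05 13:13:35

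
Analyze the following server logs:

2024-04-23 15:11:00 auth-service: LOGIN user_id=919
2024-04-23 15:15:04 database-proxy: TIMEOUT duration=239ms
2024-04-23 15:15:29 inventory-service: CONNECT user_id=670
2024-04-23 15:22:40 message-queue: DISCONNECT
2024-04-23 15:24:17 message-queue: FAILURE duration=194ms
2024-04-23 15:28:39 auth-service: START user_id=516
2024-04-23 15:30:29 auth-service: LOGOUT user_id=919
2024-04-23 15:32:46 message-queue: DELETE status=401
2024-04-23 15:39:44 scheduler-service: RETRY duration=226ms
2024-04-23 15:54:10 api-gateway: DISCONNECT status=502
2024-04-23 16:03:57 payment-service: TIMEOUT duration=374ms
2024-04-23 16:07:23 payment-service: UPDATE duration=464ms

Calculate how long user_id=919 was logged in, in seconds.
1169

To calculate session duration:

1. Find LOGIN event for user_id=919: 2024-04-23 15:11:00
2. Find LOGOUT event for user_id=919: 2024-04-23 15:30:29
3. Session duration: 2024-04-23 15:30:29 - 2024-04-23 15:11:00 = 1169 seconds (19 minutes)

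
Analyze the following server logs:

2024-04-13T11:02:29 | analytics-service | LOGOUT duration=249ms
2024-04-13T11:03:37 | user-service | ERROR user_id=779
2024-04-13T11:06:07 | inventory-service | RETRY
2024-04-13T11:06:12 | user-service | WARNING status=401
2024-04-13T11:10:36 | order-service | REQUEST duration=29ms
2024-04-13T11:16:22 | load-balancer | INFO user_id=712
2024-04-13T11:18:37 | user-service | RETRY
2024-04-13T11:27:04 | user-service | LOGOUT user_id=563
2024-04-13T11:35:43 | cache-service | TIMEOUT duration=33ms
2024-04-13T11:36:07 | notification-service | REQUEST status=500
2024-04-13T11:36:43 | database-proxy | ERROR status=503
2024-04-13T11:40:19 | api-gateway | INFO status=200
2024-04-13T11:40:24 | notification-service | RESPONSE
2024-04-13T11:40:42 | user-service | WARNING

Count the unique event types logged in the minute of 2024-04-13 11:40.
3

To count unique event types:

1. Filter events in the minute starting at 2024-04-13 11:40
2. Extract event types from matching entries
3. Count unique types: 3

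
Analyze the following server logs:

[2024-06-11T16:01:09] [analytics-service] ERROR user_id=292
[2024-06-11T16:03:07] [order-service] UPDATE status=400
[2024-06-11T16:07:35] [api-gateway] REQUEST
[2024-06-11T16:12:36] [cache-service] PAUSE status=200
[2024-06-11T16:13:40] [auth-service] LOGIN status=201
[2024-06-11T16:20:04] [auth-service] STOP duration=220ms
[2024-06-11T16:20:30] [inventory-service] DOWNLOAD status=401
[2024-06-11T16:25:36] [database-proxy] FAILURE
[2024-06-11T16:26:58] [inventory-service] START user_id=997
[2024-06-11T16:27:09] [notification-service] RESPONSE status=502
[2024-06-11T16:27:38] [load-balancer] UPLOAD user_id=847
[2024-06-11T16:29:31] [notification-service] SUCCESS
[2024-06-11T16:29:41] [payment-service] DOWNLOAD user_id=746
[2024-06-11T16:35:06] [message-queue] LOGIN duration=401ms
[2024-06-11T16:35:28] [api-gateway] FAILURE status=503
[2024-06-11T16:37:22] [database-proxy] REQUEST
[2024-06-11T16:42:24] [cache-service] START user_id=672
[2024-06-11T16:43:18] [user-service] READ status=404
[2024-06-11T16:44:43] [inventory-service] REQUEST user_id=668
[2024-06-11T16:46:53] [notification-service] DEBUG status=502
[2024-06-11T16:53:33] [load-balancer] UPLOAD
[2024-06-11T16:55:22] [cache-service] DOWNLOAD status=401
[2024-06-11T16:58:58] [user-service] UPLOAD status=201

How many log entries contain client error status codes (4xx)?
4

To find matching entries:

1. Pattern to match: client error status codes (4xx)
2. Scan each log entry for the pattern
3. Count matches: 4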